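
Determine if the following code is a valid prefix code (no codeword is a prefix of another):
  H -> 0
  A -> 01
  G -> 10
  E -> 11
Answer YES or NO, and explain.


Checking each pair (does one codeword prefix another?):
  H='0' vs A='01': prefix -- VIOLATION

NO -- this is NOT a valid prefix code. H (0) is a prefix of A (01).


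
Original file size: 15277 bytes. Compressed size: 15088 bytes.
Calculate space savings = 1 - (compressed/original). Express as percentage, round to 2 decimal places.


ratio = compressed/original = 15088/15277 = 0.987628
savings = 1 - ratio = 1 - 0.987628 = 0.012372
as a percentage: 0.012372 * 100 = 1.24%

Space savings = 1 - 15088/15277 = 1.24%


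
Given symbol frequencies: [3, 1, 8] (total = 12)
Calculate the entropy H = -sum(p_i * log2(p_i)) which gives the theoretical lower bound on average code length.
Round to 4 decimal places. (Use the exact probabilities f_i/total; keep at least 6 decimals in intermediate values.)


Per-symbol terms -p_i * log2(p_i) with p_i = f_i/12:
  p = 3/12 = 0.250000: log2(p) = -2.000000, -p*log2(p) = 0.500000
  p = 1/12 = 0.083333: log2(p) = -3.584963, -p*log2(p) = 0.298747
  p = 8/12 = 0.666667: log2(p) = -0.584963, -p*log2(p) = 0.389975
H = 0.500000 + 0.298747 + 0.389975 = 1.188722

H = 1.1887 bits/symbol


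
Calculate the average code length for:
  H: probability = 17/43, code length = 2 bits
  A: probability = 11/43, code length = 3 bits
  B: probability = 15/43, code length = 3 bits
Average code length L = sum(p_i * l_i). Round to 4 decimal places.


Weighted contributions p_i * l_i:
  H: (17/43) * 2 = 34/43
  A: (11/43) * 3 = 33/43
  B: (15/43) * 3 = 45/43
Sum = (34 + 33 + 45)/43 = 112/43

L = 112/43 = 2.6047 bits/symbol


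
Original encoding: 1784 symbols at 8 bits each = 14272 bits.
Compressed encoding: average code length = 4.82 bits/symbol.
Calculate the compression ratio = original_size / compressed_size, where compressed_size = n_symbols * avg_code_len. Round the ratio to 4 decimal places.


original_size = n_symbols * orig_bits = 1784 * 8 = 14272 bits
compressed_size = n_symbols * avg_code_len = 1784 * 4.82 = 8598.88 bits
ratio = original_size / compressed_size = 14272 / 8598.88 = 1.6598

Compression ratio = 1.6598


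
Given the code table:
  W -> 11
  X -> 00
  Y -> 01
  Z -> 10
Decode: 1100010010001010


Decoding:
11 -> W
00 -> X
01 -> Y
00 -> X
10 -> Z
00 -> X
10 -> Z
10 -> Z


Result: WXYXZXZZ


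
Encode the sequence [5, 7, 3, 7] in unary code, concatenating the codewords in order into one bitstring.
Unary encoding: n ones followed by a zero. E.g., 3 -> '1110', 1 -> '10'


Encode each number as n ones followed by a terminating 0:
  5 -> 111110 (6 bits)
  7 -> 11111110 (8 bits)
  3 -> 1110 (4 bits)
  7 -> 11111110 (8 bits)
Total length = 6 + 8 + 4 + 8 = 26 bits.

Unary([5, 7, 3, 7]) = 11111011111110111011111110 (26 bits)


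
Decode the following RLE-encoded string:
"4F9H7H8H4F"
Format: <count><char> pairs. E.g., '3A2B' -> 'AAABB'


Expanding each <count><char> pair:
  4F -> 'FFFF'
  9H -> 'HHHHHHHHH'
  7H -> 'HHHHHHH'
  8H -> 'HHHHHHHH'
  4F -> 'FFFF'

Decoded = FFFFHHHHHHHHHHHHHHHHHHHHHHHHFFFF


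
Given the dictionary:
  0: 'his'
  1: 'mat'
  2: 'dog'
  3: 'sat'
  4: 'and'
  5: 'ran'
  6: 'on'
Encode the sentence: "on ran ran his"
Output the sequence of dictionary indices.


Look up each word in the dictionary:
  'on' -> 6
  'ran' -> 5
  'ran' -> 5
  'his' -> 0

Encoded: [6, 5, 5, 0]


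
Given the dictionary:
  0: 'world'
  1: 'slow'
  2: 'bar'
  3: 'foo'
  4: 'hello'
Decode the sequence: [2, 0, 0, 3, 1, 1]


Look up each index in the dictionary:
  2 -> 'bar'
  0 -> 'world'
  0 -> 'world'
  3 -> 'foo'
  1 -> 'slow'
  1 -> 'slow'

Decoded: "bar world world foo slow slow"


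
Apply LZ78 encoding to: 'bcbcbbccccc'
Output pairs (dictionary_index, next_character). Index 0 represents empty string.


LZ78 encoding steps:
Dictionary: {0: ''}
Step 1: w='' (idx 0), next='b' -> output (0, 'b'), add 'b' as idx 1
Step 2: w='' (idx 0), next='c' -> output (0, 'c'), add 'c' as idx 2
Step 3: w='b' (idx 1), next='c' -> output (1, 'c'), add 'bc' as idx 3
Step 4: w='b' (idx 1), next='b' -> output (1, 'b'), add 'bb' as idx 4
Step 5: w='c' (idx 2), next='c' -> output (2, 'c'), add 'cc' as idx 5
Step 6: w='cc' (idx 5), next='c' -> output (5, 'c'), add 'ccc' as idx 6


Encoded: [(0, 'b'), (0, 'c'), (1, 'c'), (1, 'b'), (2, 'c'), (5, 'c')]


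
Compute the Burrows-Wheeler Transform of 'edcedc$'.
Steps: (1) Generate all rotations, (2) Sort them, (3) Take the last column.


Rotations (sorted):
  0: $edcedc -> last char: c
  1: c$edced -> last char: d
  2: cedc$ed -> last char: d
  3: dc$edce -> last char: e
  4: dcedc$e -> last char: e
  5: edc$edc -> last char: c
  6: edcedc$ -> last char: $


BWT = cddeec$


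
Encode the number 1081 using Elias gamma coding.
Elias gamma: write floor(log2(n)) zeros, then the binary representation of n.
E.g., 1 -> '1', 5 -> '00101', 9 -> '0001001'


num_bits = floor(log2(1081)) + 1 = 11
leading_zeros = num_bits - 1 = 10
binary(1081) = 10000111001

Elias gamma(1081) = '0000000000' + '10000111001' = 000000000010000111001 (21 bits)


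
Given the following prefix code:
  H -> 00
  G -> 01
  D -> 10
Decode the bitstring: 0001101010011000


Decoding step by step:
Bits 00 -> H
Bits 01 -> G
Bits 10 -> D
Bits 10 -> D
Bits 10 -> D
Bits 01 -> G
Bits 10 -> D
Bits 00 -> H


Decoded message: HGDDDGDH


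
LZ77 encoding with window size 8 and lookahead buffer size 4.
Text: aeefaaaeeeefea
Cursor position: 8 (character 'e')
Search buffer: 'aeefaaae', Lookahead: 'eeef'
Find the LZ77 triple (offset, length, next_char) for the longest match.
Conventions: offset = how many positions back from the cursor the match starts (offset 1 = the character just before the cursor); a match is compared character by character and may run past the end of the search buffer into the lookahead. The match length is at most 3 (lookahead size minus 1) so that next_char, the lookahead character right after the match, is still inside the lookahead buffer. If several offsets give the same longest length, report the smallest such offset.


Try each offset into the search buffer:
  offset=1 (pos 7, char 'e'): match length 3
  offset=2 (pos 6, char 'a'): match length 0
  offset=3 (pos 5, char 'a'): match length 0
  offset=4 (pos 4, char 'a'): match length 0
  offset=5 (pos 3, char 'f'): match length 0
  offset=6 (pos 2, char 'e'): match length 1
  offset=7 (pos 1, char 'e'): match length 2
  offset=8 (pos 0, char 'a'): match length 0
Longest match has length 3 at offset 1.
next_char = character at position 8 + 3 = 11 -> 'f'

Best match: offset=1, length=3 (matching 'eee' starting at position 7)
LZ77 triple: (1, 3, 'f')


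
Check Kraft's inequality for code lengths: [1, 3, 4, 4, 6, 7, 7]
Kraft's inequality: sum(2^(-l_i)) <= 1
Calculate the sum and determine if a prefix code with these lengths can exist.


Sum = 2^(-1) + 2^(-3) + 2^(-4) + 2^(-4) + 2^(-6) + 2^(-7) + 2^(-7)
    = 0.5 + 0.125 + 0.0625 + 0.0625 + 0.015625 + 0.0078125 + 0.0078125
    = 100/128 = 0.78125
Since 0.78125 <= 1, Kraft's inequality IS satisfied.
A prefix code with these lengths CAN exist.

Kraft sum = 0.78125. Satisfied.


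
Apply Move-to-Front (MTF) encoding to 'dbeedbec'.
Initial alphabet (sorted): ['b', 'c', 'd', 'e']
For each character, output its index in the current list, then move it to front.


MTF encoding:
'd': index 2 in ['b', 'c', 'd', 'e'] -> ['d', 'b', 'c', 'e']
'b': index 1 in ['d', 'b', 'c', 'e'] -> ['b', 'd', 'c', 'e']
'e': index 3 in ['b', 'd', 'c', 'e'] -> ['e', 'b', 'd', 'c']
'e': index 0 in ['e', 'b', 'd', 'c'] -> ['e', 'b', 'd', 'c']
'd': index 2 in ['e', 'b', 'd', 'c'] -> ['d', 'e', 'b', 'c']
'b': index 2 in ['d', 'e', 'b', 'c'] -> ['b', 'd', 'e', 'c']
'e': index 2 in ['b', 'd', 'e', 'c'] -> ['e', 'b', 'd', 'c']
'c': index 3 in ['e', 'b', 'd', 'c'] -> ['c', 'e', 'b', 'd']


Output: [2, 1, 3, 0, 2, 2, 2, 3]


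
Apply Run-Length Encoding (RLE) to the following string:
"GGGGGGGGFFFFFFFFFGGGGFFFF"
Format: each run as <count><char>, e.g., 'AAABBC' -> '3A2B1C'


Scanning runs left to right:
  i=0: run of 'G' x 8 -> '8G'
  i=8: run of 'F' x 9 -> '9F'
  i=17: run of 'G' x 4 -> '4G'
  i=21: run of 'F' x 4 -> '4F'

RLE = 8G9F4G4F


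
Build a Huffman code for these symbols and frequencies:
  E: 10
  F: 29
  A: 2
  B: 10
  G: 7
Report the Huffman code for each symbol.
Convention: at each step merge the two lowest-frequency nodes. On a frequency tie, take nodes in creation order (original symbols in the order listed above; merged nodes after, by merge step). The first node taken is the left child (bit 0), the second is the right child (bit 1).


Huffman tree construction:
Step 1: Merge A(2) + G(7) = 9
Step 2: Merge (A+G)(9) + E(10) = 19
Step 3: Merge B(10) + ((A+G)+E)(19) = 29
Step 4: Merge F(29) + (B+((A+G)+E))(29) = 58
Read each symbol's code off the tree from the root (left child = 0, right child = 1).

Codes:
  E: 111 (length 3)
  F: 0 (length 1)
  A: 1100 (length 4)
  B: 10 (length 2)
  G: 1101 (length 4)
Average code length: 115/58 = 1.9828 bits/symbol


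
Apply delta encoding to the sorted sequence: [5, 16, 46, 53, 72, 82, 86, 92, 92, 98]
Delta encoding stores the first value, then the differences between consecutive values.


First value: 5
Deltas:
  16 - 5 = 11
  46 - 16 = 30
  53 - 46 = 7
  72 - 53 = 19
  82 - 72 = 10
  86 - 82 = 4
  92 - 86 = 6
  92 - 92 = 0
  98 - 92 = 6


Delta encoded: [5, 11, 30, 7, 19, 10, 4, 6, 0, 6]


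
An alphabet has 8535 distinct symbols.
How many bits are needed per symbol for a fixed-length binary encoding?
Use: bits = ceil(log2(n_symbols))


log2(8535) = 13.0592
Bracket: 2^13 = 8192 < 8535 <= 2^14 = 16384
So ceil(log2(8535)) = 14

bits = ceil(log2(8535)) = ceil(13.0592) = 14 bits


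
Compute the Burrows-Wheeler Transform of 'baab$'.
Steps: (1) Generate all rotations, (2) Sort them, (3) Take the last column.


Rotations (sorted):
  0: $baab -> last char: b
  1: aab$b -> last char: b
  2: ab$ba -> last char: a
  3: b$baa -> last char: a
  4: baab$ -> last char: $


BWT = bbaa$


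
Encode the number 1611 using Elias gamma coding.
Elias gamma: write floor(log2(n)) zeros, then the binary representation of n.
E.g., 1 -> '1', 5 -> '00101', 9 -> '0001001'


num_bits = floor(log2(1611)) + 1 = 11
leading_zeros = num_bits - 1 = 10
binary(1611) = 11001001011

Elias gamma(1611) = '0000000000' + '11001001011' = 000000000011001001011 (21 bits)


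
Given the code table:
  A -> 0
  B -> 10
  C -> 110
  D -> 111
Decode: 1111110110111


Decoding:
111 -> D
111 -> D
0 -> A
110 -> C
111 -> D


Result: DDACD


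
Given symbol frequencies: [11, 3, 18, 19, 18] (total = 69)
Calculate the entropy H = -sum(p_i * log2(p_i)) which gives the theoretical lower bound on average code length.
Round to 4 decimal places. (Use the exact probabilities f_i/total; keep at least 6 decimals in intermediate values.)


Per-symbol terms -p_i * log2(p_i) with p_i = f_i/69:
  p = 11/69 = 0.159420: log2(p) = -2.649093, -p*log2(p) = 0.422319
  p = 3/69 = 0.043478: log2(p) = -4.523562, -p*log2(p) = 0.196677
  p = 18/69 = 0.260870: log2(p) = -1.938599, -p*log2(p) = 0.505722
  p = 19/69 = 0.275362: log2(p) = -1.860597, -p*log2(p) = 0.512338
  p = 18/69 = 0.260870: log2(p) = -1.938599, -p*log2(p) = 0.505722
H = 0.422319 + 0.196677 + 0.505722 + 0.512338 + 0.505722 = 2.142778

H = 2.1428 bits/symbol


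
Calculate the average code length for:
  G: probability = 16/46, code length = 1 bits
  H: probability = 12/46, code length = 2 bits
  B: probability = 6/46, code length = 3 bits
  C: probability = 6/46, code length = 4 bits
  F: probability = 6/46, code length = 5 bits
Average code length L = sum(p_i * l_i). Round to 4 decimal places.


Weighted contributions p_i * l_i:
  G: (16/46) * 1 = 16/46
  H: (12/46) * 2 = 24/46
  B: (6/46) * 3 = 18/46
  C: (6/46) * 4 = 24/46
  F: (6/46) * 5 = 30/46
Sum = (16 + 24 + 18 + 24 + 30)/46 = 112/46

L = 112/46 = 2.4348 bits/symbol


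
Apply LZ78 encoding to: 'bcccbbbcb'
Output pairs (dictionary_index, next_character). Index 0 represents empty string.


LZ78 encoding steps:
Dictionary: {0: ''}
Step 1: w='' (idx 0), next='b' -> output (0, 'b'), add 'b' as idx 1
Step 2: w='' (idx 0), next='c' -> output (0, 'c'), add 'c' as idx 2
Step 3: w='c' (idx 2), next='c' -> output (2, 'c'), add 'cc' as idx 3
Step 4: w='b' (idx 1), next='b' -> output (1, 'b'), add 'bb' as idx 4
Step 5: w='b' (idx 1), next='c' -> output (1, 'c'), add 'bc' as idx 5
Step 6: w='b' (idx 1), end of input -> output (1, '')


Encoded: [(0, 'b'), (0, 'c'), (2, 'c'), (1, 'b'), (1, 'c'), (1, '')]


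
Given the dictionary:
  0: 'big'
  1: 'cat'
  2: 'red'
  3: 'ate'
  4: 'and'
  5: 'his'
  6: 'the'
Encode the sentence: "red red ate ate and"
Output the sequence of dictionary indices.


Look up each word in the dictionary:
  'red' -> 2
  'red' -> 2
  'ate' -> 3
  'ate' -> 3
  'and' -> 4

Encoded: [2, 2, 3, 3, 4]


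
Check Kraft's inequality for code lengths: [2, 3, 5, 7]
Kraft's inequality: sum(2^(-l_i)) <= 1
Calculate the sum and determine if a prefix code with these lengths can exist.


Sum = 2^(-2) + 2^(-3) + 2^(-5) + 2^(-7)
    = 0.25 + 0.125 + 0.03125 + 0.0078125
    = 53/128 = 0.4140625
Since 0.4140625 <= 1, Kraft's inequality IS satisfied.
A prefix code with these lengths CAN exist.

Kraft sum = 0.4140625. Satisfied.


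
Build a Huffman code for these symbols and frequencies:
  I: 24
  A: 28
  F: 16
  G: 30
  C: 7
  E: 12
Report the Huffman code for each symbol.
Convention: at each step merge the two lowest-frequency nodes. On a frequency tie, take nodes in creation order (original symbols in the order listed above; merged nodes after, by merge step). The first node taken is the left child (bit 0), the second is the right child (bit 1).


Huffman tree construction:
Step 1: Merge C(7) + E(12) = 19
Step 2: Merge F(16) + (C+E)(19) = 35
Step 3: Merge I(24) + A(28) = 52
Step 4: Merge G(30) + (F+(C+E))(35) = 65
Step 5: Merge (I+A)(52) + (G+(F+(C+E)))(65) = 117
Read each symbol's code off the tree from the root (left child = 0, right child = 1).

Codes:
  I: 00 (length 2)
  A: 01 (length 2)
  F: 110 (length 3)
  G: 10 (length 2)
  C: 1110 (length 4)
  E: 1111 (length 4)
Average code length: 288/117 = 2.4615 bits/symbol


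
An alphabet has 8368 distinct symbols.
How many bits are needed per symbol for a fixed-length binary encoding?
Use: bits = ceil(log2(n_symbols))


log2(8368) = 13.0307
Bracket: 2^13 = 8192 < 8368 <= 2^14 = 16384
So ceil(log2(8368)) = 14

bits = ceil(log2(8368)) = ceil(13.0307) = 14 bits


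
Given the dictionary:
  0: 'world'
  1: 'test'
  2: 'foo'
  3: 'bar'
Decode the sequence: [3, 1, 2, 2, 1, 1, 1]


Look up each index in the dictionary:
  3 -> 'bar'
  1 -> 'test'
  2 -> 'foo'
  2 -> 'foo'
  1 -> 'test'
  1 -> 'test'
  1 -> 'test'

Decoded: "bar test foo foo test test test"


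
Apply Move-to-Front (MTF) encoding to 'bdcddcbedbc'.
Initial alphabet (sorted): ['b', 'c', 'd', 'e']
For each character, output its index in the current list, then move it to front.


MTF encoding:
'b': index 0 in ['b', 'c', 'd', 'e'] -> ['b', 'c', 'd', 'e']
'd': index 2 in ['b', 'c', 'd', 'e'] -> ['d', 'b', 'c', 'e']
'c': index 2 in ['d', 'b', 'c', 'e'] -> ['c', 'd', 'b', 'e']
'd': index 1 in ['c', 'd', 'b', 'e'] -> ['d', 'c', 'b', 'e']
'd': index 0 in ['d', 'c', 'b', 'e'] -> ['d', 'c', 'b', 'e']
'c': index 1 in ['d', 'c', 'b', 'e'] -> ['c', 'd', 'b', 'e']
'b': index 2 in ['c', 'd', 'b', 'e'] -> ['b', 'c', 'd', 'e']
'e': index 3 in ['b', 'c', 'd', 'e'] -> ['e', 'b', 'c', 'd']
'd': index 3 in ['e', 'b', 'c', 'd'] -> ['d', 'e', 'b', 'c']
'b': index 2 in ['d', 'e', 'b', 'c'] -> ['b', 'd', 'e', 'c']
'c': index 3 in ['b', 'd', 'e', 'c'] -> ['c', 'b', 'd', 'e']


Output: [0, 2, 2, 1, 0, 1, 2, 3, 3, 2, 3]


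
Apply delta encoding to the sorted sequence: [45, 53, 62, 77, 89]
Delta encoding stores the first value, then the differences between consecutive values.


First value: 45
Deltas:
  53 - 45 = 8
  62 - 53 = 9
  77 - 62 = 15
  89 - 77 = 12


Delta encoded: [45, 8, 9, 15, 12]


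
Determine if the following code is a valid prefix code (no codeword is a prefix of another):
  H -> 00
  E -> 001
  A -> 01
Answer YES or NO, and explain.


Checking each pair (does one codeword prefix another?):
  H='00' vs E='001': prefix -- VIOLATION

NO -- this is NOT a valid prefix code. H (00) is a prefix of E (001).


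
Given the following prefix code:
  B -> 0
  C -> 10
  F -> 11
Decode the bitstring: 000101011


Decoding step by step:
Bits 0 -> B
Bits 0 -> B
Bits 0 -> B
Bits 10 -> C
Bits 10 -> C
Bits 11 -> F


Decoded message: BBBCCF


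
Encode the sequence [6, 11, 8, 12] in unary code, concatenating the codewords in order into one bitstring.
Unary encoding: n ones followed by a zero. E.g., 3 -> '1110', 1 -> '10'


Encode each number as n ones followed by a terminating 0:
  6 -> 1111110 (7 bits)
  11 -> 111111111110 (12 bits)
  8 -> 111111110 (9 bits)
  12 -> 1111111111110 (13 bits)
Total length = 7 + 12 + 9 + 13 = 41 bits.

Unary([6, 11, 8, 12]) = 11111101111111111101111111101111111111110 (41 bits)


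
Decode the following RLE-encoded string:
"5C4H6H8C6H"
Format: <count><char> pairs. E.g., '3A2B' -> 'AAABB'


Expanding each <count><char> pair:
  5C -> 'CCCCC'
  4H -> 'HHHH'
  6H -> 'HHHHHH'
  8C -> 'CCCCCCCC'
  6H -> 'HHHHHH'

Decoded = CCCCCHHHHHHHHHHCCCCCCCCHHHHHH


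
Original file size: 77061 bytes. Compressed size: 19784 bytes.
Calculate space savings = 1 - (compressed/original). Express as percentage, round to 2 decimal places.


ratio = compressed/original = 19784/77061 = 0.256732
savings = 1 - ratio = 1 - 0.256732 = 0.743268
as a percentage: 0.743268 * 100 = 74.33%

Space savings = 1 - 19784/77061 = 74.33%


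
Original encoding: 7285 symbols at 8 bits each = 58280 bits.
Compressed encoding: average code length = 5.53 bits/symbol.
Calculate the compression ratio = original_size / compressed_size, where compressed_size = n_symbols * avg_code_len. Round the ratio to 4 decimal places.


original_size = n_symbols * orig_bits = 7285 * 8 = 58280 bits
compressed_size = n_symbols * avg_code_len = 7285 * 5.53 = 40286.05 bits
ratio = original_size / compressed_size = 58280 / 40286.05 = 1.4467

Compression ratio = 1.4467


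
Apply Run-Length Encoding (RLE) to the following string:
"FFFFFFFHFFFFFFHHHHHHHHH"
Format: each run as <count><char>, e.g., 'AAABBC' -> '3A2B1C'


Scanning runs left to right:
  i=0: run of 'F' x 7 -> '7F'
  i=7: run of 'H' x 1 -> '1H'
  i=8: run of 'F' x 6 -> '6F'
  i=14: run of 'H' x 9 -> '9H'

RLE = 7F1H6F9H


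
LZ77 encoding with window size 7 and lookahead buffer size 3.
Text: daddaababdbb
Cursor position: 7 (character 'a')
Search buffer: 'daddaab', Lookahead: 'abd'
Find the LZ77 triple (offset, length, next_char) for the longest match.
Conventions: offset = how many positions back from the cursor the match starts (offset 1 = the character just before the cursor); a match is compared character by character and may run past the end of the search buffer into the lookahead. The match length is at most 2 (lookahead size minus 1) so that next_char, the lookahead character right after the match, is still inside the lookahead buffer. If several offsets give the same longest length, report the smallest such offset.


Try each offset into the search buffer:
  offset=1 (pos 6, char 'b'): match length 0
  offset=2 (pos 5, char 'a'): match length 2
  offset=3 (pos 4, char 'a'): match length 1
  offset=4 (pos 3, char 'd'): match length 0
  offset=5 (pos 2, char 'd'): match length 0
  offset=6 (pos 1, char 'a'): match length 1
  offset=7 (pos 0, char 'd'): match length 0
Longest match has length 2 at offset 2.
next_char = character at position 7 + 2 = 9 -> 'd'

Best match: offset=2, length=2 (matching 'ab' starting at position 5)
LZ77 triple: (2, 2, 'd')


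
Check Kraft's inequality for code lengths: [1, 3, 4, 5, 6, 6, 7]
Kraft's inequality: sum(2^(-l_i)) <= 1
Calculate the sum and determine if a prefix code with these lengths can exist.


Sum = 2^(-1) + 2^(-3) + 2^(-4) + 2^(-5) + 2^(-6) + 2^(-6) + 2^(-7)
    = 0.5 + 0.125 + 0.0625 + 0.03125 + 0.015625 + 0.015625 + 0.0078125
    = 97/128 = 0.7578125
Since 0.7578125 <= 1, Kraft's inequality IS satisfied.
A prefix code with these lengths CAN exist.

Kraft sum = 0.7578125. Satisfied.


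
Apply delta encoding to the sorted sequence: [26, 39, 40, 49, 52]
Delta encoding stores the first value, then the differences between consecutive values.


First value: 26
Deltas:
  39 - 26 = 13
  40 - 39 = 1
  49 - 40 = 9
  52 - 49 = 3


Delta encoded: [26, 13, 1, 9, 3]


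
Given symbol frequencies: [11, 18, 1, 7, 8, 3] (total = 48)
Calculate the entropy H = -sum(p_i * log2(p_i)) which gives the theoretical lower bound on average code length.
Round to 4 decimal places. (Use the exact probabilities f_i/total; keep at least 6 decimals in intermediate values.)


Per-symbol terms -p_i * log2(p_i) with p_i = f_i/48:
  p = 11/48 = 0.229167: log2(p) = -2.125531, -p*log2(p) = 0.487101
  p = 18/48 = 0.375000: log2(p) = -1.415037, -p*log2(p) = 0.530639
  p = 1/48 = 0.020833: log2(p) = -5.584963, -p*log2(p) = 0.116353
  p = 7/48 = 0.145833: log2(p) = -2.777608, -p*log2(p) = 0.405068
  p = 8/48 = 0.166667: log2(p) = -2.584963, -p*log2(p) = 0.430827
  p = 3/48 = 0.062500: log2(p) = -4.000000, -p*log2(p) = 0.250000
H = 0.487101 + 0.530639 + 0.116353 + 0.405068 + 0.430827 + 0.250000 = 2.219988

H = 2.22 bits/symbol


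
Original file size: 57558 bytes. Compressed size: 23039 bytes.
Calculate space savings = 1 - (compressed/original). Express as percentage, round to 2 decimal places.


ratio = compressed/original = 23039/57558 = 0.400275
savings = 1 - ratio = 1 - 0.400275 = 0.599725
as a percentage: 0.599725 * 100 = 59.97%

Space savings = 1 - 23039/57558 = 59.97%


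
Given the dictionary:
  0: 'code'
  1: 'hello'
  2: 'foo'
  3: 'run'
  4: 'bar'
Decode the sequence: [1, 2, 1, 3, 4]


Look up each index in the dictionary:
  1 -> 'hello'
  2 -> 'foo'
  1 -> 'hello'
  3 -> 'run'
  4 -> 'bar'

Decoded: "hello foo hello run bar"


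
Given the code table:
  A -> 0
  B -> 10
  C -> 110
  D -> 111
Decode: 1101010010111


Decoding:
110 -> C
10 -> B
10 -> B
0 -> A
10 -> B
111 -> D


Result: CBBABD


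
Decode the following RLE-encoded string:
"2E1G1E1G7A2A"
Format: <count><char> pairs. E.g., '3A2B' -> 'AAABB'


Expanding each <count><char> pair:
  2E -> 'EE'
  1G -> 'G'
  1E -> 'E'
  1G -> 'G'
  7A -> 'AAAAAAA'
  2A -> 'AA'

Decoded = EEGEGAAAAAAAAA


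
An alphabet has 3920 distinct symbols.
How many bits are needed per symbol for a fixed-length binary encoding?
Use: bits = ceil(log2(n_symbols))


log2(3920) = 11.9366
Bracket: 2^11 = 2048 < 3920 <= 2^12 = 4096
So ceil(log2(3920)) = 12

bits = ceil(log2(3920)) = ceil(11.9366) = 12 bits


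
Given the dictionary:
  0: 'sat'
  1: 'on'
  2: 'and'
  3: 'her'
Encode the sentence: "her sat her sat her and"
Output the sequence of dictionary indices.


Look up each word in the dictionary:
  'her' -> 3
  'sat' -> 0
  'her' -> 3
  'sat' -> 0
  'her' -> 3
  'and' -> 2

Encoded: [3, 0, 3, 0, 3, 2]


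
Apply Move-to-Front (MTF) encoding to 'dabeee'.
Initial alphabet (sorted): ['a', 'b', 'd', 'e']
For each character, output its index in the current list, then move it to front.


MTF encoding:
'd': index 2 in ['a', 'b', 'd', 'e'] -> ['d', 'a', 'b', 'e']
'a': index 1 in ['d', 'a', 'b', 'e'] -> ['a', 'd', 'b', 'e']
'b': index 2 in ['a', 'd', 'b', 'e'] -> ['b', 'a', 'd', 'e']
'e': index 3 in ['b', 'a', 'd', 'e'] -> ['e', 'b', 'a', 'd']
'e': index 0 in ['e', 'b', 'a', 'd'] -> ['e', 'b', 'a', 'd']
'e': index 0 in ['e', 'b', 'a', 'd'] -> ['e', 'b', 'a', 'd']


Output: [2, 1, 2, 3, 0, 0]


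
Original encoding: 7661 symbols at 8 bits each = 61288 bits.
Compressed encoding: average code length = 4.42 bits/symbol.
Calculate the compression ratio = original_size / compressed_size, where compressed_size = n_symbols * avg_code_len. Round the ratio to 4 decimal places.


original_size = n_symbols * orig_bits = 7661 * 8 = 61288 bits
compressed_size = n_symbols * avg_code_len = 7661 * 4.42 = 33861.62 bits
ratio = original_size / compressed_size = 61288 / 33861.62 = 1.81

Compression ratio = 1.81


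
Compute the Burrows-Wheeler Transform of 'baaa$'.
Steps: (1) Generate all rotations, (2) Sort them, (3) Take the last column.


Rotations (sorted):
  0: $baaa -> last char: a
  1: a$baa -> last char: a
  2: aa$ba -> last char: a
  3: aaa$b -> last char: b
  4: baaa$ -> last char: $


BWT = aaab$


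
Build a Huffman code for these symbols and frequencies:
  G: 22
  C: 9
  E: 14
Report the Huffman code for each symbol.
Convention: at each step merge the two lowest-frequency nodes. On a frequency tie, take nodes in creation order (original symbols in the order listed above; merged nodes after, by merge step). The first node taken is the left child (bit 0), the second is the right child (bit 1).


Huffman tree construction:
Step 1: Merge C(9) + E(14) = 23
Step 2: Merge G(22) + (C+E)(23) = 45
Read each symbol's code off the tree from the root (left child = 0, right child = 1).

Codes:
  G: 0 (length 1)
  C: 10 (length 2)
  E: 11 (length 2)
Average code length: 68/45 = 1.5111 bits/symbol


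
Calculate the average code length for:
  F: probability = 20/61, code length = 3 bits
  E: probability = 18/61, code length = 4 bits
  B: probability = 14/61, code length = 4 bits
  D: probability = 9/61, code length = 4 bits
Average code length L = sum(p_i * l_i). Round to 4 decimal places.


Weighted contributions p_i * l_i:
  F: (20/61) * 3 = 60/61
  E: (18/61) * 4 = 72/61
  B: (14/61) * 4 = 56/61
  D: (9/61) * 4 = 36/61
Sum = (60 + 72 + 56 + 36)/61 = 224/61

L = 224/61 = 3.6721 bits/symbol


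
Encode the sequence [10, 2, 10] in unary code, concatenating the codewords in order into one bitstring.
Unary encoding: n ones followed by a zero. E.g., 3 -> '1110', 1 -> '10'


Encode each number as n ones followed by a terminating 0:
  10 -> 11111111110 (11 bits)
  2 -> 110 (3 bits)
  10 -> 11111111110 (11 bits)
Total length = 11 + 3 + 11 = 25 bits.

Unary([10, 2, 10]) = 1111111111011011111111110 (25 bits)


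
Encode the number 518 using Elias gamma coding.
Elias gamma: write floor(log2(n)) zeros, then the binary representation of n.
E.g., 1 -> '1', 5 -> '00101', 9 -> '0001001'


num_bits = floor(log2(518)) + 1 = 10
leading_zeros = num_bits - 1 = 9
binary(518) = 1000000110

Elias gamma(518) = '000000000' + '1000000110' = 0000000001000000110 (19 bits)


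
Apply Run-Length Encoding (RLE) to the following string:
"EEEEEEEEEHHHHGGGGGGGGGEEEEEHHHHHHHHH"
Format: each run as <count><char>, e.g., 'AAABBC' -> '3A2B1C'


Scanning runs left to right:
  i=0: run of 'E' x 9 -> '9E'
  i=9: run of 'H' x 4 -> '4H'
  i=13: run of 'G' x 9 -> '9G'
  i=22: run of 'E' x 5 -> '5E'
  i=27: run of 'H' x 9 -> '9H'

RLE = 9E4H9G5E9H


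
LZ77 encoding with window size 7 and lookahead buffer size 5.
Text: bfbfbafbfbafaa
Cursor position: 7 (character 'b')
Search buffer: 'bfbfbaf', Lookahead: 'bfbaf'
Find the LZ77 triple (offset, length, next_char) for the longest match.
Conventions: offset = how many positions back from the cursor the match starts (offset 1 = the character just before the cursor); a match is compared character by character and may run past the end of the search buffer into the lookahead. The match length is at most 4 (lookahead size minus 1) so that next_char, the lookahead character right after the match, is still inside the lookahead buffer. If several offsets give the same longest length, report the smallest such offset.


Try each offset into the search buffer:
  offset=1 (pos 6, char 'f'): match length 0
  offset=2 (pos 5, char 'a'): match length 0
  offset=3 (pos 4, char 'b'): match length 1
  offset=4 (pos 3, char 'f'): match length 0
  offset=5 (pos 2, char 'b'): match length 4
  offset=6 (pos 1, char 'f'): match length 0
  offset=7 (pos 0, char 'b'): match length 3
Longest match has length 4 at offset 5.
next_char = character at position 7 + 4 = 11 -> 'f'

Best match: offset=5, length=4 (matching 'bfba' starting at position 2)
LZ77 triple: (5, 4, 'f')


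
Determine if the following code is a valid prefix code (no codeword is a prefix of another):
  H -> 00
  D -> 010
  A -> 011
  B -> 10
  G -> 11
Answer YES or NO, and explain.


Checking each pair (does one codeword prefix another?):
  H='00' vs D='010': no prefix
  H='00' vs A='011': no prefix
  H='00' vs B='10': no prefix
  H='00' vs G='11': no prefix
  D='010' vs H='00': no prefix
  D='010' vs A='011': no prefix
  D='010' vs B='10': no prefix
  D='010' vs G='11': no prefix
  A='011' vs H='00': no prefix
  A='011' vs D='010': no prefix
  A='011' vs B='10': no prefix
  A='011' vs G='11': no prefix
  B='10' vs H='00': no prefix
  B='10' vs D='010': no prefix
  B='10' vs A='011': no prefix
  B='10' vs G='11': no prefix
  G='11' vs H='00': no prefix
  G='11' vs D='010': no prefix
  G='11' vs A='011': no prefix
  G='11' vs B='10': no prefix
No violation found over all pairs.

YES -- this is a valid prefix code. No codeword is a prefix of any other codeword.


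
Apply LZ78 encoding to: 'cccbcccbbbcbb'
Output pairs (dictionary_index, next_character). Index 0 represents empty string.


LZ78 encoding steps:
Dictionary: {0: ''}
Step 1: w='' (idx 0), next='c' -> output (0, 'c'), add 'c' as idx 1
Step 2: w='c' (idx 1), next='c' -> output (1, 'c'), add 'cc' as idx 2
Step 3: w='' (idx 0), next='b' -> output (0, 'b'), add 'b' as idx 3
Step 4: w='cc' (idx 2), next='c' -> output (2, 'c'), add 'ccc' as idx 4
Step 5: w='b' (idx 3), next='b' -> output (3, 'b'), add 'bb' as idx 5
Step 6: w='b' (idx 3), next='c' -> output (3, 'c'), add 'bc' as idx 6
Step 7: w='bb' (idx 5), end of input -> output (5, '')


Encoded: [(0, 'c'), (1, 'c'), (0, 'b'), (2, 'c'), (3, 'b'), (3, 'c'), (5, '')]


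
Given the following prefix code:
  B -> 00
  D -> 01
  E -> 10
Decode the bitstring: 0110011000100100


Decoding step by step:
Bits 01 -> D
Bits 10 -> E
Bits 01 -> D
Bits 10 -> E
Bits 00 -> B
Bits 10 -> E
Bits 01 -> D
Bits 00 -> B


Decoded message: DEDEBEDB


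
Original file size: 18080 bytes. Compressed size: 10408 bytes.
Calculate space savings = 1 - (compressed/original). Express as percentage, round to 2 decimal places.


ratio = compressed/original = 10408/18080 = 0.575664
savings = 1 - ratio = 1 - 0.575664 = 0.424336
as a percentage: 0.424336 * 100 = 42.43%

Space savings = 1 - 10408/18080 = 42.43%


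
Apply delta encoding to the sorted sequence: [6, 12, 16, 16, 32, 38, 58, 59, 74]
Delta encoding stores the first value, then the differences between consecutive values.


First value: 6
Deltas:
  12 - 6 = 6
  16 - 12 = 4
  16 - 16 = 0
  32 - 16 = 16
  38 - 32 = 6
  58 - 38 = 20
  59 - 58 = 1
  74 - 59 = 15


Delta encoded: [6, 6, 4, 0, 16, 6, 20, 1, 15]


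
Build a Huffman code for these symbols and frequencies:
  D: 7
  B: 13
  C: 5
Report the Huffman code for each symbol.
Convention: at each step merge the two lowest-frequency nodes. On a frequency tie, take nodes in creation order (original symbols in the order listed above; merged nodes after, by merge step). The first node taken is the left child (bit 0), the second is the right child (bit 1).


Huffman tree construction:
Step 1: Merge C(5) + D(7) = 12
Step 2: Merge (C+D)(12) + B(13) = 25
Read each symbol's code off the tree from the root (left child = 0, right child = 1).

Codes:
  D: 01 (length 2)
  B: 1 (length 1)
  C: 00 (length 2)
Average code length: 37/25 = 1.4800 bits/symbol


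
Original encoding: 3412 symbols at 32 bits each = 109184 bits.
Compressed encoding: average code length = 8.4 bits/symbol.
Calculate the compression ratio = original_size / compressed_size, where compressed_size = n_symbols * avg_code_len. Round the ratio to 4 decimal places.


original_size = n_symbols * orig_bits = 3412 * 32 = 109184 bits
compressed_size = n_symbols * avg_code_len = 3412 * 8.4 = 28660.8 bits
ratio = original_size / compressed_size = 109184 / 28660.8 = 3.8095

Compression ratio = 3.8095


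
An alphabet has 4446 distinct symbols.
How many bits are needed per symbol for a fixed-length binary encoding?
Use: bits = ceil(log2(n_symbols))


log2(4446) = 12.1183
Bracket: 2^12 = 4096 < 4446 <= 2^13 = 8192
So ceil(log2(4446)) = 13

bits = ceil(log2(4446)) = ceil(12.1183) = 13 bits


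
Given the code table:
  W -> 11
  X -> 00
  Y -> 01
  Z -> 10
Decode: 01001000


Decoding:
01 -> Y
00 -> X
10 -> Z
00 -> X


Result: YXZX


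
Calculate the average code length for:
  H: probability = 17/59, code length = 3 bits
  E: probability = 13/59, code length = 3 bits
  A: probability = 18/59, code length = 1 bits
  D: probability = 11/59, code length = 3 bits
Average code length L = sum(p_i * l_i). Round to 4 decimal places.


Weighted contributions p_i * l_i:
  H: (17/59) * 3 = 51/59
  E: (13/59) * 3 = 39/59
  A: (18/59) * 1 = 18/59
  D: (11/59) * 3 = 33/59
Sum = (51 + 39 + 18 + 33)/59 = 141/59

L = 141/59 = 2.3898 bits/symbol


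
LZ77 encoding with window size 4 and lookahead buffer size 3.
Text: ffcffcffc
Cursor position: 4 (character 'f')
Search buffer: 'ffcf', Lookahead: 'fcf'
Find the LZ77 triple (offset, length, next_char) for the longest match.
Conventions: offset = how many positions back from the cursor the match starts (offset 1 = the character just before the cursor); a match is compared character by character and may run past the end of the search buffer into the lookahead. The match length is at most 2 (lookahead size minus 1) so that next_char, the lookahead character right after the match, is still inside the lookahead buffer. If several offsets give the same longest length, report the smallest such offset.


Try each offset into the search buffer:
  offset=1 (pos 3, char 'f'): match length 1
  offset=2 (pos 2, char 'c'): match length 0
  offset=3 (pos 1, char 'f'): match length 2
  offset=4 (pos 0, char 'f'): match length 1
Longest match has length 2 at offset 3.
next_char = character at position 4 + 2 = 6 -> 'f'

Best match: offset=3, length=2 (matching 'fc' starting at position 1)
LZ77 triple: (3, 2, 'f')


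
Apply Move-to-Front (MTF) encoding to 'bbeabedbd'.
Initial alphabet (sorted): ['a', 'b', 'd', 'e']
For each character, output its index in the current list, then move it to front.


MTF encoding:
'b': index 1 in ['a', 'b', 'd', 'e'] -> ['b', 'a', 'd', 'e']
'b': index 0 in ['b', 'a', 'd', 'e'] -> ['b', 'a', 'd', 'e']
'e': index 3 in ['b', 'a', 'd', 'e'] -> ['e', 'b', 'a', 'd']
'a': index 2 in ['e', 'b', 'a', 'd'] -> ['a', 'e', 'b', 'd']
'b': index 2 in ['a', 'e', 'b', 'd'] -> ['b', 'a', 'e', 'd']
'e': index 2 in ['b', 'a', 'e', 'd'] -> ['e', 'b', 'a', 'd']
'd': index 3 in ['e', 'b', 'a', 'd'] -> ['d', 'e', 'b', 'a']
'b': index 2 in ['d', 'e', 'b', 'a'] -> ['b', 'd', 'e', 'a']
'd': index 1 in ['b', 'd', 'e', 'a'] -> ['d', 'b', 'e', 'a']


Output: [1, 0, 3, 2, 2, 2, 3, 2, 1]


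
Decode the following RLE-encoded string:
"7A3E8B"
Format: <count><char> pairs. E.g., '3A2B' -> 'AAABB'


Expanding each <count><char> pair:
  7A -> 'AAAAAAA'
  3E -> 'EEE'
  8B -> 'BBBBBBBB'

Decoded = AAAAAAAEEEBBBBBBBB


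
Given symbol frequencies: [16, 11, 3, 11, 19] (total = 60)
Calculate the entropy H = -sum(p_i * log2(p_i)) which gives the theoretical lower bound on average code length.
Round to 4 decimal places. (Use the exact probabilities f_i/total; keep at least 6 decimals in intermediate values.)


Per-symbol terms -p_i * log2(p_i) with p_i = f_i/60:
  p = 16/60 = 0.266667: log2(p) = -1.906891, -p*log2(p) = 0.508504
  p = 11/60 = 0.183333: log2(p) = -2.447459, -p*log2(p) = 0.448701
  p = 3/60 = 0.050000: log2(p) = -4.321928, -p*log2(p) = 0.216096
  p = 11/60 = 0.183333: log2(p) = -2.447459, -p*log2(p) = 0.448701
  p = 19/60 = 0.316667: log2(p) = -1.658963, -p*log2(p) = 0.525338
H = 0.508504 + 0.448701 + 0.216096 + 0.448701 + 0.525338 = 2.147340

H = 2.1473 bits/symbol


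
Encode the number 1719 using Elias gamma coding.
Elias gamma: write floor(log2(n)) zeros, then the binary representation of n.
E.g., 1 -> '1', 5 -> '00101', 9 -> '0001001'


num_bits = floor(log2(1719)) + 1 = 11
leading_zeros = num_bits - 1 = 10
binary(1719) = 11010110111

Elias gamma(1719) = '0000000000' + '11010110111' = 000000000011010110111 (21 bits)


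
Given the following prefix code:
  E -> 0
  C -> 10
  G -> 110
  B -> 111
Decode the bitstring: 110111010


Decoding step by step:
Bits 110 -> G
Bits 111 -> B
Bits 0 -> E
Bits 10 -> C


Decoded message: GBEC


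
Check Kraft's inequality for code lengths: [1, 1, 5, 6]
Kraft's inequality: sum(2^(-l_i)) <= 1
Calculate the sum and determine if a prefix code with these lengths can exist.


Sum = 2^(-1) + 2^(-1) + 2^(-5) + 2^(-6)
    = 0.5 + 0.5 + 0.03125 + 0.015625
    = 67/64 = 1.046875
Since 1.046875 > 1, Kraft's inequality is NOT satisfied.
A prefix code with these lengths CANNOT exist.

Kraft sum = 1.046875. Not satisfied.


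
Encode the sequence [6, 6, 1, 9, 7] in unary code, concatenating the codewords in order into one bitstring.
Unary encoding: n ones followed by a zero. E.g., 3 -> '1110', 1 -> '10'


Encode each number as n ones followed by a terminating 0:
  6 -> 1111110 (7 bits)
  6 -> 1111110 (7 bits)
  1 -> 10 (2 bits)
  9 -> 1111111110 (10 bits)
  7 -> 11111110 (8 bits)
Total length = 7 + 7 + 2 + 10 + 8 = 34 bits.

Unary([6, 6, 1, 9, 7]) = 1111110111111010111111111011111110 (34 bits)


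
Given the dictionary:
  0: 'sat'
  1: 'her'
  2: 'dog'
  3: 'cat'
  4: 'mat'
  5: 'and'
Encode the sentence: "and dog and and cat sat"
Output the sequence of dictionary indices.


Look up each word in the dictionary:
  'and' -> 5
  'dog' -> 2
  'and' -> 5
  'and' -> 5
  'cat' -> 3
  'sat' -> 0

Encoded: [5, 2, 5, 5, 3, 0]


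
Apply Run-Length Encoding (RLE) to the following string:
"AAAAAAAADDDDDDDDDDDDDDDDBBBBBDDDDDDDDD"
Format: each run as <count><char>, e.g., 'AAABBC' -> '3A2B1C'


Scanning runs left to right:
  i=0: run of 'A' x 8 -> '8A'
  i=8: run of 'D' x 16 -> '16D'
  i=24: run of 'B' x 5 -> '5B'
  i=29: run of 'D' x 9 -> '9D'

RLE = 8A16D5B9D


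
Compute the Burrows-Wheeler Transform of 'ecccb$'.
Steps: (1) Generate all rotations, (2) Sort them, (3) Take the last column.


Rotations (sorted):
  0: $ecccb -> last char: b
  1: b$eccc -> last char: c
  2: cb$ecc -> last char: c
  3: ccb$ec -> last char: c
  4: cccb$e -> last char: e
  5: ecccb$ -> last char: $


BWT = bccce$


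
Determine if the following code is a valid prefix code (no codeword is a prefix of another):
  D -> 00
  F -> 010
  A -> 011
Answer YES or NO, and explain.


Checking each pair (does one codeword prefix another?):
  D='00' vs F='010': no prefix
  D='00' vs A='011': no prefix
  F='010' vs D='00': no prefix
  F='010' vs A='011': no prefix
  A='011' vs D='00': no prefix
  A='011' vs F='010': no prefix
No violation found over all pairs.

YES -- this is a valid prefix code. No codeword is a prefix of any other codeword.


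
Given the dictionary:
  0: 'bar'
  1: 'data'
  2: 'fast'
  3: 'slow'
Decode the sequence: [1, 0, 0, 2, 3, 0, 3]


Look up each index in the dictionary:
  1 -> 'data'
  0 -> 'bar'
  0 -> 'bar'
  2 -> 'fast'
  3 -> 'slow'
  0 -> 'bar'
  3 -> 'slow'

Decoded: "data bar bar fast slow bar slow"


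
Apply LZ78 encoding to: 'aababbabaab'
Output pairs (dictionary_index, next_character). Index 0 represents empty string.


LZ78 encoding steps:
Dictionary: {0: ''}
Step 1: w='' (idx 0), next='a' -> output (0, 'a'), add 'a' as idx 1
Step 2: w='a' (idx 1), next='b' -> output (1, 'b'), add 'ab' as idx 2
Step 3: w='ab' (idx 2), next='b' -> output (2, 'b'), add 'abb' as idx 3
Step 4: w='ab' (idx 2), next='a' -> output (2, 'a'), add 'aba' as idx 4
Step 5: w='ab' (idx 2), end of input -> output (2, '')


Encoded: [(0, 'a'), (1, 'b'), (2, 'b'), (2, 'a'), (2, '')]


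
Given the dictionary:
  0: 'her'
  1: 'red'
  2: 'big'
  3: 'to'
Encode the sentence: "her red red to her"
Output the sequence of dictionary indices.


Look up each word in the dictionary:
  'her' -> 0
  'red' -> 1
  'red' -> 1
  'to' -> 3
  'her' -> 0

Encoded: [0, 1, 1, 3, 0]
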